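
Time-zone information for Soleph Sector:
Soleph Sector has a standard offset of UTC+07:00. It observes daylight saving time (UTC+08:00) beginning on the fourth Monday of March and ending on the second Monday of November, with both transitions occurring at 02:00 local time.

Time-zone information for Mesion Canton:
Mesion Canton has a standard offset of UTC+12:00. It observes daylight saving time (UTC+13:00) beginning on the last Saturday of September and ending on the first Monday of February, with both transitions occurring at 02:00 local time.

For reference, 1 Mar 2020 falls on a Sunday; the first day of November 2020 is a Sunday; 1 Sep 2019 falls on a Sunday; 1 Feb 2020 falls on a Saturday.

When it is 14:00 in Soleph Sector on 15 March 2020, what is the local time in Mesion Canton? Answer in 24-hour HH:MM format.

19:00

1 March 2020 is a Sunday, so the first Monday is March 2 and the fourth is March 23.
1 November 2020 is a Sunday, so the first Monday is November 2 and the second is November 9.
Daylight saving runs 23 March – 9 November; 15 March 2020 is outside that window, so Soleph Sector is on standard time at UTC+07:00.
14:00 Soleph Sector − 7h = 07:00 UTC.
1 September 2019 is a Sunday, so Saturdays fall on 7, 14, 21, 28; the last is September 28.
1 February 2020 is a Saturday, so the first Monday is February 3.
At the standard offset (UTC+12:00), 07:00 UTC + 12h = 19:00 Mesion Canton standard time.
The standard-time date in Mesion Canton, 15 March 2020, does not fall between 28 September 2019 and 3 February 2020, so daylight saving is not in effect and Mesion Canton is at UTC+12:00.
07:00 UTC + 12h = 19:00 Mesion Canton.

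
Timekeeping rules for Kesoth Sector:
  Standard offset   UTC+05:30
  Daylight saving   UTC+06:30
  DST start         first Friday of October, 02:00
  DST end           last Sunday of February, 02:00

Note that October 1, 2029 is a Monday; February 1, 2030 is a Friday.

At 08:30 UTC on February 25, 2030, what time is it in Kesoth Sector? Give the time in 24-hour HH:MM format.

14:00

1 October 2029 is a Monday, so the first Friday is October 5.
1 February 2030 is a Friday, so Sundays fall on 3, 10, 17, 24; the last is February 24.
At the standard offset (UTC+05:30), 08:30 UTC + 5h30m = 14:00 Kesoth Sector standard time.
The standard-time date in Kesoth Sector, February 25, 2030, does not fall between 5 October 2029 and 24 February 2030, so daylight saving is not in effect and Kesoth Sector is at UTC+05:30.
08:30 UTC + 5h30m = 14:00 local.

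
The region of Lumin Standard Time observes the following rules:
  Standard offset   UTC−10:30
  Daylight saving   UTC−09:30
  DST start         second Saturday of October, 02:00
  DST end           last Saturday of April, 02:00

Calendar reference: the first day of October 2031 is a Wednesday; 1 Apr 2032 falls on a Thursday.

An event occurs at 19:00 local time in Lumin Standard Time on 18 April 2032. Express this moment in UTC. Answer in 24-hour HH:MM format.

04:30

1 October 2031 is a Wednesday, so the first Saturday is October 4 and the second is October 11.
1 April 2032 is a Thursday, so Saturdays fall on 3, 10, 17, 24; the last is April 24.
18 April 2032 falls between 11 October 2031 and 24 April 2032, so daylight saving is in effect and Lumin Standard Time is at UTC−09:30.
19:00 local + 9h30m = 04:30 UTC (rolling into the next day, 19 April 2032).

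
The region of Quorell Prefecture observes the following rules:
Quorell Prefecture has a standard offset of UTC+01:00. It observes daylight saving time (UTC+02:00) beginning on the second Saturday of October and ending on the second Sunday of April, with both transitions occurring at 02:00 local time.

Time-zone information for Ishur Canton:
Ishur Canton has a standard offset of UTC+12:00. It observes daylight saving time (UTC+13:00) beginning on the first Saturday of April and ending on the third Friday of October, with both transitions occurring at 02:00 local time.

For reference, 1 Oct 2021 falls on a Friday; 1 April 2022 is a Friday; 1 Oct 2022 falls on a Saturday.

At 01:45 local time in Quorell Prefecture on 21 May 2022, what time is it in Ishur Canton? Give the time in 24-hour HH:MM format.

1 October 2021 is a Friday, so the first Saturday is October 2 and the second is October 9.
1 April 2022 is a Friday, so the first Sunday is April 3 and the second is April 10.
21 May 2022 does not fall between 9 October 2021 and 10 April 2022, so daylight saving is not in effect and Quorell Prefecture is at UTC+01:00.
01:45 Quorell Prefecture − 1h = 00:45 UTC.
1 April 2022 is a Friday, so the first Saturday is April 2.
1 October 2022 is a Saturday, so the first Friday is October 7 and the third is October 21.
At the standard offset (UTC+12:00), 00:45 UTC + 12h = 12:45 Ishur Canton standard time.
Daylight saving runs 2 April – 21 October; the standard-time date in Ishur Canton, 21 May 2022, is inside that window, so Ishur Canton is at UTC+13:00.
00:45 UTC + 13h = 13:45 Ishur Canton.

13:45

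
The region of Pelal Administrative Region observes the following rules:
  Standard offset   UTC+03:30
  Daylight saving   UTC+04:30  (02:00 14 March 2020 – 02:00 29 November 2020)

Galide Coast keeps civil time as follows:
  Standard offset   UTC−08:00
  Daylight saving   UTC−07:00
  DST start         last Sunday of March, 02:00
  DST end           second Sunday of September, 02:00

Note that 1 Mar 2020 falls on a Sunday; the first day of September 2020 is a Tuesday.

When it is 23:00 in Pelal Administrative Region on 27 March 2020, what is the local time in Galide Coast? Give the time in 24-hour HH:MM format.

10:30

27 March 2020 lies within the daylight-saving period (14 March – 29 November), so Pelal Administrative Region is on daylight time, UTC+04:30.
23:00 Pelal Administrative Region − 4h30m = 18:30 UTC.
1 March 2020 is a Sunday, so Sundays fall on 1, 8, 15, 22, 29; the last is March 29.
1 September 2020 is a Tuesday, so the first Sunday is September 6 and the second is September 13.
At the standard offset (UTC−08:00), 18:30 UTC − 8h = 10:30 Galide Coast standard time.
The standard-time date in Galide Coast, 27 March 2020, is outside the daylight-saving period (29 March – 13 September), so Galide Coast is on standard time, UTC−08:00.
18:30 UTC − 8h = 10:30 Galide Coast.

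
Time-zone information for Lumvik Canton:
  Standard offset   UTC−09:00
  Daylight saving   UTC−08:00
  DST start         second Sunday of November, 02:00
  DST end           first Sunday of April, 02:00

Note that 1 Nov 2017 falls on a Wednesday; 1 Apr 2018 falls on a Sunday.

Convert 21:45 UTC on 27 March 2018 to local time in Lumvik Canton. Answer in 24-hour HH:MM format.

1 November 2017 is a Wednesday, so the first Sunday is November 5 and the second is November 12.
1 April 2018 is a Sunday, so the first Sunday is April 1.
At the standard offset (UTC−09:00), 21:45 UTC − 9h = 12:45 Lumvik Canton standard time.
The standard-time date in Lumvik Canton, 27 March 2018, falls between 12 November 2017 and 1 April 2018, so daylight saving is in effect and Lumvik Canton is at UTC−08:00.
21:45 UTC − 8h = 13:45 local.

13:45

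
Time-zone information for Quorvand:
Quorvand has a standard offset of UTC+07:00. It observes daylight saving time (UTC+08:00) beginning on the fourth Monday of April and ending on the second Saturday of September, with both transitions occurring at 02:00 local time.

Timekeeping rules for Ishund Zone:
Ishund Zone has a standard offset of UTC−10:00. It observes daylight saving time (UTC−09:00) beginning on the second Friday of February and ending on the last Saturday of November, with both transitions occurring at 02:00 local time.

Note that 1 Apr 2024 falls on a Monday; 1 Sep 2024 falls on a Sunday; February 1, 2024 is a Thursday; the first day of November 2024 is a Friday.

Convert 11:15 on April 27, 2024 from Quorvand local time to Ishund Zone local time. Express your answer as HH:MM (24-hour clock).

1 April 2024 is a Monday, so the first Monday is April 1 and the fourth is April 22.
1 September 2024 is a Sunday, so the first Saturday is September 7 and the second is September 14.
April 27, 2024 lies within the daylight-saving period (22 April – 14 September), so Quorvand is on daylight time, UTC+08:00.
11:15 Quorvand − 8h = 03:15 UTC.
1 February 2024 is a Thursday, so the first Friday is February 2 and the second is February 9.
1 November 2024 is a Friday, so Saturdays fall on 2, 9, 16, 23, 30; the last is November 30.
At the standard offset (UTC−10:00), 03:15 UTC − 10h = 17:15 Ishund Zone standard time (rolling into the previous day, 26 April 2024).
The standard-time date in Ishund Zone, April 26, 2024, falls between 9 February and 30 November, so daylight saving is in effect and Ishund Zone is at UTC−09:00.
03:15 UTC − 9h = 18:15 Ishund Zone (rolling into the previous day, 26 April 2024).

18:15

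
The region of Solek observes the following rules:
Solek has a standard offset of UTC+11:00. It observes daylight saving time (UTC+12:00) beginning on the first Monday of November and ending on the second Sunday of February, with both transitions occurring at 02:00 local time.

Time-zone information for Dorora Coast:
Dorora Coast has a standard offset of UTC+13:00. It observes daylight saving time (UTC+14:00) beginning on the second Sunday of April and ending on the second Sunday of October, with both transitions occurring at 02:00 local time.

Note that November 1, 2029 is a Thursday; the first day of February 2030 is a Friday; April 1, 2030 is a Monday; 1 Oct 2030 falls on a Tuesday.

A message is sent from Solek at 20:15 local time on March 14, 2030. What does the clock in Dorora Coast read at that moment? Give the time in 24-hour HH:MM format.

22:15

1 November 2029 is a Thursday, so the first Monday is November 5.
1 February 2030 is a Friday, so the first Sunday is February 3 and the second is February 10.
Daylight saving runs 5 November 2029 – 10 February 2030; March 14, 2030 is outside that window, so Solek is on standard time at UTC+11:00.
20:15 Solek − 11h = 09:15 UTC.
1 April 2030 is a Monday, so the first Sunday is April 7 and the second is April 14.
1 October 2030 is a Tuesday, so the first Sunday is October 6 and the second is October 13.
At the standard offset (UTC+13:00), 09:15 UTC + 13h = 22:15 Dorora Coast standard time.
The standard-time date in Dorora Coast, March 14, 2030, is outside the daylight-saving period (14 April – 13 October), so Dorora Coast is on standard time, UTC+13:00.
09:15 UTC + 13h = 22:15 Dorora Coast.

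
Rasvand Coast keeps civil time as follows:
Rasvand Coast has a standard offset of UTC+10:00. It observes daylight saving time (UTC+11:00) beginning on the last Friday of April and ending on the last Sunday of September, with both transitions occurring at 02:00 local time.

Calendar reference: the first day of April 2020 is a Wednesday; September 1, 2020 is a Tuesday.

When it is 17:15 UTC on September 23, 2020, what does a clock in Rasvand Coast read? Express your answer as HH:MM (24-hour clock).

04:15

1 April 2020 is a Wednesday, so Fridays fall on 3, 10, 17, 24; the last is April 24.
1 September 2020 is a Tuesday, so Sundays fall on 6, 13, 20, 27; the last is September 27.
At the standard offset (UTC+10:00), 17:15 UTC + 10h = 03:15 Rasvand Coast standard time (rolling into the next day, 24 September 2020).
The standard-time date in Rasvand Coast, September 24, 2020, lies within the daylight-saving period (24 April – 27 September), so Rasvand Coast is on daylight time, UTC+11:00.
17:15 UTC + 11h = 04:15 local (rolling into the next day, 24 September 2020).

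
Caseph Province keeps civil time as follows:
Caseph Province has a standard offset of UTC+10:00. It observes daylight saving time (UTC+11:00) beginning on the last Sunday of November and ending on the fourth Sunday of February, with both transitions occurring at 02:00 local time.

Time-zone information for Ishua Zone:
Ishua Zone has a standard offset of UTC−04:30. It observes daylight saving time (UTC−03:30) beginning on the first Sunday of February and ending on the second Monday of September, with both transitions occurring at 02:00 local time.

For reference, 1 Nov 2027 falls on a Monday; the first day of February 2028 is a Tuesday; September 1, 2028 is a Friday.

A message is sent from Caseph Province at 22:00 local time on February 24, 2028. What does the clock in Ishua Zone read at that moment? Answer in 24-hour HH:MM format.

07:30

1 November 2027 is a Monday, so Sundays fall on 7, 14, 21, 28; the last is November 28.
1 February 2028 is a Tuesday, so the first Sunday is February 6 and the fourth is February 27.
February 24, 2028 falls between 28 November 2027 and 27 February 2028, so daylight saving is in effect and Caseph Province is at UTC+11:00.
22:00 Caseph Province − 11h = 11:00 UTC.
1 February 2028 is a Tuesday, so the first Sunday is February 6.
1 September 2028 is a Friday, so the first Monday is September 4 and the second is September 11.
At the standard offset (UTC−04:30), 11:00 UTC − 4h30m = 06:30 Ishua Zone standard time.
The standard-time date in Ishua Zone, February 24, 2028, lies within the daylight-saving period (6 February – 11 September), so Ishua Zone is on daylight time, UTC−03:30.
11:00 UTC − 3h30m = 07:30 Ishua Zone.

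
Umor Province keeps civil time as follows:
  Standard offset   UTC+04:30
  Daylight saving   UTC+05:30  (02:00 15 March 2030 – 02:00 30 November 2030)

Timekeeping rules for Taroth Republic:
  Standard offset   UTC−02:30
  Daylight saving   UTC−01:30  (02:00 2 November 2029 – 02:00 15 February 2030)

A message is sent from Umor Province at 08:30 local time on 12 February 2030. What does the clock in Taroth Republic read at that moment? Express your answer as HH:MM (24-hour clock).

12 February 2030 does not fall between 15 March and 30 November, so daylight saving is not in effect and Umor Province is at UTC+04:30.
08:30 Umor Province − 4h30m = 04:00 UTC.
At the standard offset (UTC−02:30), 04:00 UTC − 2h30m = 01:30 Taroth Republic standard time.
Daylight saving runs 2 November 2029 – 15 February 2030; the standard-time date in Taroth Republic, 12 February 2030, is inside that window, so Taroth Republic is at UTC−01:30.
04:00 UTC − 1h30m = 02:30 Taroth Republic.

02:30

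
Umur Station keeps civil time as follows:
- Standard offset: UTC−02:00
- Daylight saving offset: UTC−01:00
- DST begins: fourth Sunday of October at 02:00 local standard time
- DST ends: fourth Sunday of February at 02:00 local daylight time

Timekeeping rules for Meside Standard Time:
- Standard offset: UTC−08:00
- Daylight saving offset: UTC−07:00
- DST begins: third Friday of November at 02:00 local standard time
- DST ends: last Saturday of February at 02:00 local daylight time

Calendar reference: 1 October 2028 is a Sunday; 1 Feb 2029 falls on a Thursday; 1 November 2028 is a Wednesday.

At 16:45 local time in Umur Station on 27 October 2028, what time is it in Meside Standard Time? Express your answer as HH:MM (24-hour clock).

09:45

1 October 2028 is a Sunday, so the first Sunday is October 1 and the fourth is October 22.
1 February 2029 is a Thursday, so the first Sunday is February 4 and the fourth is February 25.
27 October 2028 falls between 22 October 2028 and 25 February 2029, so daylight saving is in effect and Umur Station is at UTC−01:00.
16:45 Umur Station + 1h = 17:45 UTC.
1 November 2028 is a Wednesday, so the first Friday is November 3 and the third is November 17.
1 February 2029 is a Thursday, so Saturdays fall on 3, 10, 17, 24; the last is February 24.
At the standard offset (UTC−08:00), 17:45 UTC − 8h = 09:45 Meside Standard Time standard time.
The standard-time date in Meside Standard Time, 27 October 2028, does not fall between 17 November 2028 and 24 February 2029, so daylight saving is not in effect and Meside Standard Time is at UTC−08:00.
17:45 UTC − 8h = 09:45 Meside Standard Time.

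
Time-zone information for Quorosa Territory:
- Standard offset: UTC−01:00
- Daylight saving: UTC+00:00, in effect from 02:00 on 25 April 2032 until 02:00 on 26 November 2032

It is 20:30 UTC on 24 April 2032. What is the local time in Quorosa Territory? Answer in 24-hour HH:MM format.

19:30

At the standard offset (UTC−01:00), 20:30 UTC − 1h = 19:30 Quorosa Territory standard time.
The standard-time date in Quorosa Territory, 24 April 2032, is outside the daylight-saving period (25 April – 26 November), so Quorosa Territory is on standard time, UTC−01:00.
20:30 UTC − 1h = 19:30 local.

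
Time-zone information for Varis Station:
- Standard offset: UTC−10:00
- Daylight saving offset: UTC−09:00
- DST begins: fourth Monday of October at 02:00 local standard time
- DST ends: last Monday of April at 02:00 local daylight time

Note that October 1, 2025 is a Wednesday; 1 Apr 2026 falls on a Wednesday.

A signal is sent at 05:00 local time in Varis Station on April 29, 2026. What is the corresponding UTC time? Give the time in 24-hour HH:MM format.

1 October 2025 is a Wednesday, so the first Monday is October 6 and the fourth is October 27.
1 April 2026 is a Wednesday, so Mondays fall on 6, 13, 20, 27; the last is April 27.
April 29, 2026 is outside the daylight-saving period (27 October 2025 – 27 April 2026), so Varis Station is on standard time, UTC−10:00.
05:00 local + 10h = 15:00 UTC.

15:00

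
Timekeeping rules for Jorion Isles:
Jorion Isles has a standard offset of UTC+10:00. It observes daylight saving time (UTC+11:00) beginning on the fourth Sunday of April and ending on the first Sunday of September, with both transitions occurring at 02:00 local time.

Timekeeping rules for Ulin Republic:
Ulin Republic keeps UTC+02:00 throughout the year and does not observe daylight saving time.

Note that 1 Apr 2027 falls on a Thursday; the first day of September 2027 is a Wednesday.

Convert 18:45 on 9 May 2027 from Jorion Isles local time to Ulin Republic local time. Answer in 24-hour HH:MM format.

1 April 2027 is a Thursday, so the first Sunday is April 4 and the fourth is April 25.
1 September 2027 is a Wednesday, so the first Sunday is September 5.
9 May 2027 lies within the daylight-saving period (25 April – 5 September), so Jorion Isles is on daylight time, UTC+11:00.
18:45 Jorion Isles − 11h = 07:45 UTC.
Ulin Republic has no daylight saving, so its offset is UTC+02:00 year-round.
07:45 UTC + 2h = 09:45 Ulin Republic.

09:45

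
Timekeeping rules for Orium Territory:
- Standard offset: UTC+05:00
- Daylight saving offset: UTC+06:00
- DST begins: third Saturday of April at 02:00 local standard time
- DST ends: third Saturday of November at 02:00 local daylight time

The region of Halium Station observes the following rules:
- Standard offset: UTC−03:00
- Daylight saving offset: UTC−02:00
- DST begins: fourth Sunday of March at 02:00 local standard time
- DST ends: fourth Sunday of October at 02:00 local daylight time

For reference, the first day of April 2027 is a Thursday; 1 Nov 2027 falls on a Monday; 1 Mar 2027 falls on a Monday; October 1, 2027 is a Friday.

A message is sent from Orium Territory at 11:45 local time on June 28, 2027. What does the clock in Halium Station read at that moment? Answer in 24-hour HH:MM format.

03:45

1 April 2027 is a Thursday, so the first Saturday is April 3 and the third is April 17.
1 November 2027 is a Monday, so the first Saturday is November 6 and the third is November 20.
June 28, 2027 lies within the daylight-saving period (17 April – 20 November), so Orium Territory is on daylight time, UTC+06:00.
11:45 Orium Territory − 6h = 05:45 UTC.
1 March 2027 is a Monday, so the first Sunday is March 7 and the fourth is March 28.
1 October 2027 is a Friday, so the first Sunday is October 3 and the fourth is October 24.
At the standard offset (UTC−03:00), 05:45 UTC − 3h = 02:45 Halium Station standard time.
The standard-time date in Halium Station, June 28, 2027, lies within the daylight-saving period (28 March – 24 October), so Halium Station is on daylight time, UTC−02:00.
05:45 UTC − 2h = 03:45 Halium Station.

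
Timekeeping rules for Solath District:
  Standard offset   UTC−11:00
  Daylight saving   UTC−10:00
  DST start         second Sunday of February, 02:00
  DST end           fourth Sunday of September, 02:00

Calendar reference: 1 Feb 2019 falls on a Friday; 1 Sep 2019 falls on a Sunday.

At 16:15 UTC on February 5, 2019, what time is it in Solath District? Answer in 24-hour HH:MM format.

1 February 2019 is a Friday, so the first Sunday is February 3 and the second is February 10.
1 September 2019 is a Sunday, so the first Sunday is September 1 and the fourth is September 22.
At the standard offset (UTC−11:00), 16:15 UTC − 11h = 05:15 Solath District standard time.
The standard-time date in Solath District, February 5, 2019, is outside the daylight-saving period (10 February – 22 September), so Solath District is on standard time, UTC−11:00.
16:15 UTC − 11h = 05:15 local.

05:15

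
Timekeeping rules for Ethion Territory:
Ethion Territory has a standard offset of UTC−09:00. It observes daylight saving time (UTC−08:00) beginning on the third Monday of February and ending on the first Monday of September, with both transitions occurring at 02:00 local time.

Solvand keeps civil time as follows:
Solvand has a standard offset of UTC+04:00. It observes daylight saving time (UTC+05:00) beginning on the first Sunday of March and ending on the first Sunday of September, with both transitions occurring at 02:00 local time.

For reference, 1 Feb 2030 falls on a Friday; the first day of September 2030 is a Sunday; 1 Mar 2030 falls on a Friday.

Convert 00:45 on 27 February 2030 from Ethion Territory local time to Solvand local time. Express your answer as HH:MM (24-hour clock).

12:45

1 February 2030 is a Friday, so the first Monday is February 4 and the third is February 18.
1 September 2030 is a Sunday, so the first Monday is September 2.
Daylight saving runs 18 February – 2 September; 27 February 2030 is inside that window, so Ethion Territory is at UTC−08:00.
00:45 Ethion Territory + 8h = 08:45 UTC.
1 March 2030 is a Friday, so the first Sunday is March 3.
1 September 2030 is a Sunday, so the first Sunday is September 1.
At the standard offset (UTC+04:00), 08:45 UTC + 4h = 12:45 Solvand standard time.
The standard-time date in Solvand, 27 February 2030, is outside the daylight-saving period (3 March – 1 September), so Solvand is on standard time, UTC+04:00.
08:45 UTC + 4h = 12:45 Solvand.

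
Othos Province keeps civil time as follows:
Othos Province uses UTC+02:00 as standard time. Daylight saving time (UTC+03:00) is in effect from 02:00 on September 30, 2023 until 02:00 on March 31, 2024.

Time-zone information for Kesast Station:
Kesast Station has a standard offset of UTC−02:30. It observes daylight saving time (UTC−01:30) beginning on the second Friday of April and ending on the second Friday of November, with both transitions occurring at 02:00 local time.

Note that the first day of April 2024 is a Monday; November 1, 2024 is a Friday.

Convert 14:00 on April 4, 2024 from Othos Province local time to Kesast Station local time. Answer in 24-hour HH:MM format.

09:30

April 4, 2024 does not fall between 30 September 2023 and 31 March 2024, so daylight saving is not in effect and Othos Province is at UTC+02:00.
14:00 Othos Province − 2h = 12:00 UTC.
1 April 2024 is a Monday, so the first Friday is April 5 and the second is April 12.
1 November 2024 is a Friday, so the first Friday is November 1 and the second is November 8.
At the standard offset (UTC−02:30), 12:00 UTC − 2h30m = 09:30 Kesast Station standard time.
The standard-time date in Kesast Station, April 4, 2024, is outside the daylight-saving period (12 April – 8 November), so Kesast Station is on standard time, UTC−02:30.
12:00 UTC − 2h30m = 09:30 Kesast Station.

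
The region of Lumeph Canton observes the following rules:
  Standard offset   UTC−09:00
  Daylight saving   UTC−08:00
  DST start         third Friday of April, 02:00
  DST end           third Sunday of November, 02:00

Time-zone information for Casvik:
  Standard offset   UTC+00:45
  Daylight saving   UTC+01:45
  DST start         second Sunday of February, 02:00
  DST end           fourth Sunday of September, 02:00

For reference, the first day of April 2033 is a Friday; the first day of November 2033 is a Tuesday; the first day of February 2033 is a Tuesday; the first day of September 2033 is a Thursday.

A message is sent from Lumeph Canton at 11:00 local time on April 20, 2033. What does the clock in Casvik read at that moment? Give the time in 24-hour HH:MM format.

1 April 2033 is a Friday, so the first Friday is April 1 and the third is April 15.
1 November 2033 is a Tuesday, so the first Sunday is November 6 and the third is November 20.
April 20, 2033 lies within the daylight-saving period (15 April – 20 November), so Lumeph Canton is on daylight time, UTC−08:00.
11:00 Lumeph Canton + 8h = 19:00 UTC.
1 February 2033 is a Tuesday, so the first Sunday is February 6 and the second is February 13.
1 September 2033 is a Thursday, so the first Sunday is September 4 and the fourth is September 25.
At the standard offset (UTC+00:45), 19:00 UTC + 0h45m = 19:45 Casvik standard time.
The standard-time date in Casvik, April 20, 2033, falls between 13 February and 25 September, so daylight saving is in effect and Casvik is at UTC+01:45.
19:00 UTC + 1h45m = 20:45 Casvik.

20:45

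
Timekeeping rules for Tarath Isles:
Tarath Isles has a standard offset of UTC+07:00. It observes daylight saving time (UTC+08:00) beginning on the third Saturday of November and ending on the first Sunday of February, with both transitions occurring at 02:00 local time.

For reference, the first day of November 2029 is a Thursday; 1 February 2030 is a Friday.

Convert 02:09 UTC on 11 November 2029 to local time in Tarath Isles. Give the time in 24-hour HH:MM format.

1 November 2029 is a Thursday, so the first Saturday is November 3 and the third is November 17.
1 February 2030 is a Friday, so the first Sunday is February 3.
At the standard offset (UTC+07:00), 02:09 UTC + 7h = 09:09 Tarath Isles standard time.
The standard-time date in Tarath Isles, 11 November 2029, is outside the daylight-saving period (17 November 2029 – 3 February 2030), so Tarath Isles is on standard time, UTC+07:00.
02:09 UTC + 7h = 09:09 local.

09:09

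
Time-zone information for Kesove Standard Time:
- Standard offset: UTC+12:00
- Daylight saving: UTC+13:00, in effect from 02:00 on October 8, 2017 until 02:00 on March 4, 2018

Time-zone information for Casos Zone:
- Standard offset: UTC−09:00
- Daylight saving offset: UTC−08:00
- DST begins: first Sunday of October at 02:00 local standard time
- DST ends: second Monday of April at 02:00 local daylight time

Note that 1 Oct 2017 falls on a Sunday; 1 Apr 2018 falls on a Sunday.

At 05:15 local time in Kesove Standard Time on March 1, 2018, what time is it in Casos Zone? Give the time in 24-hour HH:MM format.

08:15

Daylight saving runs 8 October 2017 – 4 March 2018; March 1, 2018 is inside that window, so Kesove Standard Time is at UTC+13:00.
05:15 Kesove Standard Time − 13h = 16:15 UTC (rolling into the previous day, 28 February 2018).
1 October 2017 is a Sunday, so the first Sunday is October 1.
1 April 2018 is a Sunday, so the first Monday is April 2 and the second is April 9.
At the standard offset (UTC−09:00), 16:15 UTC − 9h = 07:15 Casos Zone standard time.
Daylight saving runs 1 October 2017 – 9 April 2018; the standard-time date in Casos Zone, February 28, 2018, is inside that window, so Casos Zone is at UTC−08:00.
16:15 UTC − 8h = 08:15 Casos Zone.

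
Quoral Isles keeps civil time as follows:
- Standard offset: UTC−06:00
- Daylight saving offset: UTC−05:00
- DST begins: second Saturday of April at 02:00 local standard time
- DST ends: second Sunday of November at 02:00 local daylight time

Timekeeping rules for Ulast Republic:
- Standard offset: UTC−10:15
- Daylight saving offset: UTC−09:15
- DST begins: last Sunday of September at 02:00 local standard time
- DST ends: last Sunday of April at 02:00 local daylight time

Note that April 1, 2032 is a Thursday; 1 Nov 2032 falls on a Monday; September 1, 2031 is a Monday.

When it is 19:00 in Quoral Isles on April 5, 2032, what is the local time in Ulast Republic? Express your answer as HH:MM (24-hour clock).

15:45

1 April 2032 is a Thursday, so the first Saturday is April 3 and the second is April 10.
1 November 2032 is a Monday, so the first Sunday is November 7 and the second is November 14.
April 5, 2032 is outside the daylight-saving period (10 April – 14 November), so Quoral Isles is on standard time, UTC−06:00.
19:00 Quoral Isles + 6h = 01:00 UTC (rolling into the next day, 6 April 2032).
1 September 2031 is a Monday, so Sundays fall on 7, 14, 21, 28; the last is September 28.
1 April 2032 is a Thursday, so Sundays fall on 4, 11, 18, 25; the last is April 25.
At the standard offset (UTC−10:15), 01:00 UTC − 10h15m = 14:45 Ulast Republic standard time (rolling into the previous day, 5 April 2032).
The standard-time date in Ulast Republic, April 5, 2032, lies within the daylight-saving period (28 September 2031 – 25 April 2032), so Ulast Republic is on daylight time, UTC−09:15.
01:00 UTC − 9h15m = 15:45 Ulast Republic (rolling into the previous day, 5 April 2032).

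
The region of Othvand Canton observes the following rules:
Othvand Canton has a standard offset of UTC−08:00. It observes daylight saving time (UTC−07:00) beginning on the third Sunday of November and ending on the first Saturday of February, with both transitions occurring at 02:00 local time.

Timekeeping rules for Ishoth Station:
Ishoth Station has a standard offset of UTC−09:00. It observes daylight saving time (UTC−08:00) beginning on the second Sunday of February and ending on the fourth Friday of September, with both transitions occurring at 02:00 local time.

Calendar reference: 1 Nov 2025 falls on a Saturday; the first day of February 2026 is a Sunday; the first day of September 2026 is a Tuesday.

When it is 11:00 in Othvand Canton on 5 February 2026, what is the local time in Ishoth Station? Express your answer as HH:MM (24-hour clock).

1 November 2025 is a Saturday, so the first Sunday is November 2 and the third is November 16.
1 February 2026 is a Sunday, so the first Saturday is February 7.
5 February 2026 lies within the daylight-saving period (16 November 2025 – 7 February 2026), so Othvand Canton is on daylight time, UTC−07:00.
11:00 Othvand Canton + 7h = 18:00 UTC.
1 February 2026 is a Sunday, so the first Sunday is February 1 and the second is February 8.
1 September 2026 is a Tuesday, so the first Friday is September 4 and the fourth is September 25.
At the standard offset (UTC−09:00), 18:00 UTC − 9h = 09:00 Ishoth Station standard time.
The standard-time date in Ishoth Station, 5 February 2026, does not fall between 8 February and 25 September, so daylight saving is not in effect and Ishoth Station is at UTC−09:00.
18:00 UTC − 9h = 09:00 Ishoth Station.

09:00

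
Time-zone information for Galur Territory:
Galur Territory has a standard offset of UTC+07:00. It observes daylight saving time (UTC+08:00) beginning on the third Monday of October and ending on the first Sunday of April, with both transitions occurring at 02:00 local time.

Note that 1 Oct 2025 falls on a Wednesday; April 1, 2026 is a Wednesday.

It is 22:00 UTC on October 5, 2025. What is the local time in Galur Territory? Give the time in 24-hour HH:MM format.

05:00

1 October 2025 is a Wednesday, so the first Monday is October 6 and the third is October 20.
1 April 2026 is a Wednesday, so the first Sunday is April 5.
At the standard offset (UTC+07:00), 22:00 UTC + 7h = 05:00 Galur Territory standard time (rolling into the next day, 6 October 2025).
The standard-time date in Galur Territory, October 6, 2025, does not fall between 20 October 2025 and 5 April 2026, so daylight saving is not in effect and Galur Territory is at UTC+07:00.
22:00 UTC + 7h = 05:00 local (rolling into the next day, 6 October 2025).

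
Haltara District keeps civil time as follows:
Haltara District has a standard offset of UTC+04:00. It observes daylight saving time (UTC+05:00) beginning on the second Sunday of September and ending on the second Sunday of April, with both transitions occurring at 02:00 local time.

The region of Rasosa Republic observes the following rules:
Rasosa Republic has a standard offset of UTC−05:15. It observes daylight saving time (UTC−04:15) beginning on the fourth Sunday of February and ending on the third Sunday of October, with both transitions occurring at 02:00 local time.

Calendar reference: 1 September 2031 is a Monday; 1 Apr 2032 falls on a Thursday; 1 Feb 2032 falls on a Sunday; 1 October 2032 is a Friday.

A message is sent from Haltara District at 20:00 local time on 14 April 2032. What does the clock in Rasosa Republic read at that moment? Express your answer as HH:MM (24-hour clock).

11:45

1 September 2031 is a Monday, so the first Sunday is September 7 and the second is September 14.
1 April 2032 is a Thursday, so the first Sunday is April 4 and the second is April 11.
14 April 2032 does not fall between 14 September 2031 and 11 April 2032, so daylight saving is not in effect and Haltara District is at UTC+04:00.
20:00 Haltara District − 4h = 16:00 UTC.
1 February 2032 is a Sunday, so the first Sunday is February 1 and the fourth is February 22.
1 October 2032 is a Friday, so the first Sunday is October 3 and the third is October 17.
At the standard offset (UTC−05:15), 16:00 UTC − 5h15m = 10:45 Rasosa Republic standard time.
The standard-time date in Rasosa Republic, 14 April 2032, falls between 22 February and 17 October, so daylight saving is in effect and Rasosa Republic is at UTC−04:15.
16:00 UTC − 4h15m = 11:45 Rasosa Republic.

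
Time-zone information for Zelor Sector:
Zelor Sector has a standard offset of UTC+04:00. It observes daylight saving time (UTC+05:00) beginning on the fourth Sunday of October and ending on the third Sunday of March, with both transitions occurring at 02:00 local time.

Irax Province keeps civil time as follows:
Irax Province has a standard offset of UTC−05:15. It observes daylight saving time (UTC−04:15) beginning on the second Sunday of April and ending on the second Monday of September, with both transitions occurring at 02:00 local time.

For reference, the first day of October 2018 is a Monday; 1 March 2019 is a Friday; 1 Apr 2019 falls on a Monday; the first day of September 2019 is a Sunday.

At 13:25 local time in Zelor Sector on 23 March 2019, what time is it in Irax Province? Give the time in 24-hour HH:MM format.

04:10

1 October 2018 is a Monday, so the first Sunday is October 7 and the fourth is October 28.
1 March 2019 is a Friday, so the first Sunday is March 3 and the third is March 17.
Daylight saving runs 28 October 2018 – 17 March 2019; 23 March 2019 is outside that window, so Zelor Sector is on standard time at UTC+04:00.
13:25 Zelor Sector − 4h = 09:25 UTC.
1 April 2019 is a Monday, so the first Sunday is April 7 and the second is April 14.
1 September 2019 is a Sunday, so the first Monday is September 2 and the second is September 9.
At the standard offset (UTC−05:15), 09:25 UTC − 5h15m = 04:10 Irax Province standard time.
The standard-time date in Irax Province, 23 March 2019, does not fall between 14 April and 9 September, so daylight saving is not in effect and Irax Province is at UTC−05:15.
09:25 UTC − 5h15m = 04:10 Irax Province.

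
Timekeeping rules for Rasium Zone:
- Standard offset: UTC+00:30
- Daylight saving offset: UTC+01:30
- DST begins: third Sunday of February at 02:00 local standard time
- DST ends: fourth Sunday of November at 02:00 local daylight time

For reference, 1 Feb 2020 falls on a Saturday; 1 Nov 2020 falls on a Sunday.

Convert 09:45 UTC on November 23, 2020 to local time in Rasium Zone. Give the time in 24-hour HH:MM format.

1 February 2020 is a Saturday, so the first Sunday is February 2 and the third is February 16.
1 November 2020 is a Sunday, so the first Sunday is November 1 and the fourth is November 22.
At the standard offset (UTC+00:30), 09:45 UTC + 0h30m = 10:15 Rasium Zone standard time.
Daylight saving runs 16 February – 22 November; the standard-time date in Rasium Zone, November 23, 2020, is outside that window, so Rasium Zone is on standard time at UTC+00:30.
09:45 UTC + 0h30m = 10:15 local.

10:15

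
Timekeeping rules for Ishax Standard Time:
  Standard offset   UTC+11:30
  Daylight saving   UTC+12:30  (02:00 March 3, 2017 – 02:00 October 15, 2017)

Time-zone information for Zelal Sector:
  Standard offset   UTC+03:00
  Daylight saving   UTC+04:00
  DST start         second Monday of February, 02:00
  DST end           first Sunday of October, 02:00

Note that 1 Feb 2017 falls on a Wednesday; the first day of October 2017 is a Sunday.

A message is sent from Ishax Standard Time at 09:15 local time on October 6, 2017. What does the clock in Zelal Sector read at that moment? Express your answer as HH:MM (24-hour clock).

October 6, 2017 falls between 3 March and 15 October, so daylight saving is in effect and Ishax Standard Time is at UTC+12:30.
09:15 Ishax Standard Time − 12h30m = 20:45 UTC (rolling into the previous day, 5 October 2017).
1 February 2017 is a Wednesday, so the first Monday is February 6 and the second is February 13.
1 October 2017 is a Sunday, so the first Sunday is October 1.
At the standard offset (UTC+03:00), 20:45 UTC + 3h = 23:45 Zelal Sector standard time.
The standard-time date in Zelal Sector, October 5, 2017, is outside the daylight-saving period (13 February – 1 October), so Zelal Sector is on standard time, UTC+03:00.
20:45 UTC + 3h = 23:45 Zelal Sector.

23:45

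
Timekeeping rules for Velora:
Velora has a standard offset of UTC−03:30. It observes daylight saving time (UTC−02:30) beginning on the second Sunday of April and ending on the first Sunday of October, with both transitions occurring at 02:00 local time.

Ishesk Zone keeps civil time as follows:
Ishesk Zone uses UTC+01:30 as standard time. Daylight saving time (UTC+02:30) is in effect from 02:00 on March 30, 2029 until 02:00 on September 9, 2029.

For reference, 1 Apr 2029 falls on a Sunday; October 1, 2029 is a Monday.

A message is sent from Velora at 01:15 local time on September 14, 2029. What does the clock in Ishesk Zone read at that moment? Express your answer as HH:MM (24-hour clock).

05:15

1 April 2029 is a Sunday, so the first Sunday is April 1 and the second is April 8.
1 October 2029 is a Monday, so the first Sunday is October 7.
Daylight saving runs 8 April – 7 October; September 14, 2029 is inside that window, so Velora is at UTC−02:30.
01:15 Velora + 2h30m = 03:45 UTC.
At the standard offset (UTC+01:30), 03:45 UTC + 1h30m = 05:15 Ishesk Zone standard time.
The standard-time date in Ishesk Zone, September 14, 2029, does not fall between 30 March and 9 September, so daylight saving is not in effect and Ishesk Zone is at UTC+01:30.
03:45 UTC + 1h30m = 05:15 Ishesk Zone.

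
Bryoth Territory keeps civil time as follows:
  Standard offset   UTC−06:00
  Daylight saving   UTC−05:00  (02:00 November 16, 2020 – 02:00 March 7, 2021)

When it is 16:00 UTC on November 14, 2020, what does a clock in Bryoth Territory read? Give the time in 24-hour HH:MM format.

10:00

At the standard offset (UTC−06:00), 16:00 UTC − 6h = 10:00 Bryoth Territory standard time.
The standard-time date in Bryoth Territory, November 14, 2020, is outside the daylight-saving period (16 November 2020 – 7 March 2021), so Bryoth Territory is on standard time, UTC−06:00.
16:00 UTC − 6h = 10:00 local.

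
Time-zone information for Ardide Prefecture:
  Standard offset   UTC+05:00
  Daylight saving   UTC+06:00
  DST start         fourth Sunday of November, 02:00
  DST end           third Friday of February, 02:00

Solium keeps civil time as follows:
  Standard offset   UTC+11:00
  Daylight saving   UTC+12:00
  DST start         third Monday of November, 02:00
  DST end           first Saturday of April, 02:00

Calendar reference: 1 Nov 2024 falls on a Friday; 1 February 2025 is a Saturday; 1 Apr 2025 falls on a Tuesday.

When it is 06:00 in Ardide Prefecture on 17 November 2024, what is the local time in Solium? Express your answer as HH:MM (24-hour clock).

12:00

1 November 2024 is a Friday, so the first Sunday is November 3 and the fourth is November 24.
1 February 2025 is a Saturday, so the first Friday is February 7 and the third is February 21.
17 November 2024 does not fall between 24 November 2024 and 21 February 2025, so daylight saving is not in effect and Ardide Prefecture is at UTC+05:00.
06:00 Ardide Prefecture − 5h = 01:00 UTC.
1 November 2024 is a Friday, so the first Monday is November 4 and the third is November 18.
1 April 2025 is a Tuesday, so the first Saturday is April 5.
At the standard offset (UTC+11:00), 01:00 UTC + 11h = 12:00 Solium standard time.
The standard-time date in Solium, 17 November 2024, does not fall between 18 November 2024 and 5 April 2025, so daylight saving is not in effect and Solium is at UTC+11:00.
01:00 UTC + 11h = 12:00 Solium.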